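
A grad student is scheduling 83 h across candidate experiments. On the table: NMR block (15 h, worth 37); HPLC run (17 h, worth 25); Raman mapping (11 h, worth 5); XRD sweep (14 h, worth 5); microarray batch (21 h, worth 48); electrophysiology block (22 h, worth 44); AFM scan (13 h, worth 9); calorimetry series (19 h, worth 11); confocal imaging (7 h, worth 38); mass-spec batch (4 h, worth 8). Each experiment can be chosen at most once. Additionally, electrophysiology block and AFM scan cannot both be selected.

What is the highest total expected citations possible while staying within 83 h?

192

Best packing: NMR block + HPLC run + microarray batch + electrophysiology block + confocal imaging — 82 h, 192 total.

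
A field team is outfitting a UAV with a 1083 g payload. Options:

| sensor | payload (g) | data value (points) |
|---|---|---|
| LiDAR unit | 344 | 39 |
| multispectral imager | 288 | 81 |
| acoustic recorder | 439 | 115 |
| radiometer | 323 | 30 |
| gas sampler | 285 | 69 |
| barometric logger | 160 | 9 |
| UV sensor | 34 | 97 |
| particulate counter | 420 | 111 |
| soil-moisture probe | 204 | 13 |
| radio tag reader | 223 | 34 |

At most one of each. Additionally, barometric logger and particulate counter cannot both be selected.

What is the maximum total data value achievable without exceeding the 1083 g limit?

A density-first pass picks multispectral imager + gas sampler + UV sensor + particulate counter — 358 at 1027 g.
Replace particulate counter with acoustic recorder: the trade gains 4 net, giving 362 at 1046 g.
Next best is multispectral imager + gas sampler + UV sensor + particulate counter at 358 (1027 g) — short by 4.

362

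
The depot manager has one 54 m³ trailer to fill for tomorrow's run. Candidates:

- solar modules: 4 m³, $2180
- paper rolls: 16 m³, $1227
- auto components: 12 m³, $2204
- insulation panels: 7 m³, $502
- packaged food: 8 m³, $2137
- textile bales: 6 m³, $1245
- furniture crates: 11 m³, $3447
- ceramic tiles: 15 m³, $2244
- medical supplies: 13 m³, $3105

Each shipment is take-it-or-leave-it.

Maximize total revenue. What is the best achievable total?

Ranking by ratio (revenue/m³): solar modules 545.00, furniture crates 313.36, packaged food 267.12.
Taking solar modules + auto components + packaged food + textile bales + furniture crates + medical supplies: 54 m³ used, 14318 in revenue.
Nothing else within 54 m³ beats 14318.

14318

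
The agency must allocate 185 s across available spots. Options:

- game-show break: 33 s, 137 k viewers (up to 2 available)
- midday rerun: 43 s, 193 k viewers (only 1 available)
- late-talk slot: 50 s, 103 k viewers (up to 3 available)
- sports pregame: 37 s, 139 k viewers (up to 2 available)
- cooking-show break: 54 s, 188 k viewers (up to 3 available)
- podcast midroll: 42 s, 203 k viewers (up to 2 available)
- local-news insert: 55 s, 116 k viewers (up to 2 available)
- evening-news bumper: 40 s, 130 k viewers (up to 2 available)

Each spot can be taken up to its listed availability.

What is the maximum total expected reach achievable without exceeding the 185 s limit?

787

A density-first pass picks game-show break + midday rerun + 2×podcast midroll — 736 at 160 s.
The 33 s tied up in game-show break is better spent on cooking-show break — total rises to 787 (181 s).
Nothing else within 185 s beats 787.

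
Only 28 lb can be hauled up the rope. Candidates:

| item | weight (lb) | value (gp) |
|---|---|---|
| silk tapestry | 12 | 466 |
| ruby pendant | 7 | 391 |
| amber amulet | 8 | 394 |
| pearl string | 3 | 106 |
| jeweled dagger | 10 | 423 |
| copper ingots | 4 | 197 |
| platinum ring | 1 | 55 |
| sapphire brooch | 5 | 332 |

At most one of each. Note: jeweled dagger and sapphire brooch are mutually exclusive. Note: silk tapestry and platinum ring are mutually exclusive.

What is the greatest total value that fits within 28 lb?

Taking ruby pendant + amber amulet + pearl string + copper ingots + platinum ring + sapphire brooch: 28 lb used, 1475 in value.
Runner-up ruby pendant + amber amulet + pearl string + copper ingots + sapphire brooch tops out at 1420.

1475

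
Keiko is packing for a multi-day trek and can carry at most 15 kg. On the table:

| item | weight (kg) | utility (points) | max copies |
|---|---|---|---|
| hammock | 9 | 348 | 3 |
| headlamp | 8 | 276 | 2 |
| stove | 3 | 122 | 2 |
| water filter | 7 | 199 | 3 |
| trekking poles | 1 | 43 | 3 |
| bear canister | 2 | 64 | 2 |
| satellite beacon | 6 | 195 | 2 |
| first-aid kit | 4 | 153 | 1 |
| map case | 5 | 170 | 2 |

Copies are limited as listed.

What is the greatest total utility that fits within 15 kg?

Taking the top-ratio items first gives 2×stove + 3×trekking poles + bear canister + first-aid kit for 590 (15 kg).
The 9 kg tied up in stove and bear canister and first-aid kit is better spent on hammock — total rises to 599 (15 kg).

599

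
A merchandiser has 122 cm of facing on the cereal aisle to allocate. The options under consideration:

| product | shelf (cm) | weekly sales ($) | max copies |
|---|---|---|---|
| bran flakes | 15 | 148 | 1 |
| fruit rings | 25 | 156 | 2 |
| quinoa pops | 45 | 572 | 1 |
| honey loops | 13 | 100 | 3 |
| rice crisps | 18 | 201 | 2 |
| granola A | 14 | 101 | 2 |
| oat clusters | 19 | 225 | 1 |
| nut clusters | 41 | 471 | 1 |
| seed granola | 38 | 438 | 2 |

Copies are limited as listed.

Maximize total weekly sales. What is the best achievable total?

1448

The ratio heuristic lands on quinoa pops + rice crisps + oat clusters + seed granola (1436) but leaves 2 cm idle.
The 37 cm tied up in rice crisps and oat clusters is better spent on seed granola — total rises to 1448 (121 cm).
The spare 1 cm is too small for any remaining product, and no exchange beats 1448.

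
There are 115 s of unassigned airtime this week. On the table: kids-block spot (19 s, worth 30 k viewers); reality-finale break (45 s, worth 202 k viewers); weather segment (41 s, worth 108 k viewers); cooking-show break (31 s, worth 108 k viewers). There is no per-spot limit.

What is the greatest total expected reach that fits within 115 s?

Kids-block spot + 2×reality-finale break uses 109 of the 115 s and totals 434.
Nothing else within 115 s beats 434.

434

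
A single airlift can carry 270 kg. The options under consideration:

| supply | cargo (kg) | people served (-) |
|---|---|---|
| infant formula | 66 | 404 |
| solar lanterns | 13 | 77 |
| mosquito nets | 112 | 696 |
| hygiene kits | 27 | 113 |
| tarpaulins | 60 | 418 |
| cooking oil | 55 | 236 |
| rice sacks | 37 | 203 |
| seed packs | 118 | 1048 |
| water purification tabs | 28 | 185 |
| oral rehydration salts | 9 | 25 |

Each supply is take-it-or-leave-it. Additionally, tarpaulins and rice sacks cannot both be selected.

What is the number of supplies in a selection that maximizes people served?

5

Best achievable people served is 1972.
One optimal bundle: infant formula + solar lanterns + tarpaulins + seed packs + oral rehydration salts (266 kg).
All optima have 5 supplies.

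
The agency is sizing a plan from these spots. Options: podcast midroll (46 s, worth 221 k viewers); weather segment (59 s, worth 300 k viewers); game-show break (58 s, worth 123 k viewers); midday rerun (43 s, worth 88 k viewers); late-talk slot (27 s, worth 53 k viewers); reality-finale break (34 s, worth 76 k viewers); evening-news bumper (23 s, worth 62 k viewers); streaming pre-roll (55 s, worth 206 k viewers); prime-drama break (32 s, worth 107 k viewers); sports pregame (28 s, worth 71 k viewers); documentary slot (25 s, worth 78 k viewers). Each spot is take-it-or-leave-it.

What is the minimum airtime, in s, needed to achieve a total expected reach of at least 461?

105

Minimise s subject to total expected reach ≥ 461.
podcast midroll + weather segment reaches 521 using 105 s.
Below 105 s the best achievable stays under 461.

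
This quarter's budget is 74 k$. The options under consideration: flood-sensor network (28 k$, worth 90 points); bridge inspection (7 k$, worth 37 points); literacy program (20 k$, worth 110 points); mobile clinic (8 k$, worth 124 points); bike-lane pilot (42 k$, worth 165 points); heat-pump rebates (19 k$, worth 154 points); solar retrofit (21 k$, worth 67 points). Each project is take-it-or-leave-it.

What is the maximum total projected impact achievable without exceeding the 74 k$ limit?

455

Greedy by ratio would take bridge inspection + literacy program + mobile clinic + heat-pump rebates: 54 k$ used, total 425.
Dropping bridge inspection frees 7 k$; slotting in solar retrofit (21 k$) lifts the total to 455 at 68 k$.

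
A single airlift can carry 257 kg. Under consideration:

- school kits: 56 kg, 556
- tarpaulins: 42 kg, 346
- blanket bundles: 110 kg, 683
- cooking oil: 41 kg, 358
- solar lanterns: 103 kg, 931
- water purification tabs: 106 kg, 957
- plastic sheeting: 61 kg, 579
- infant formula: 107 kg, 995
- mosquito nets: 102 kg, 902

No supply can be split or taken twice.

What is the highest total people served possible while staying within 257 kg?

2310

By people served per kg: school kits 9.93, plastic sheeting 9.49, infant formula 9.30 lead.
Greedy by ratio would take school kits + plastic sheeting + infant formula: 224 kg used, total 2130.
The 117 kg tied up in school kits and plastic sheeting is better spent on cooking oil + water purification tabs — total rises to 2310 (254 kg).
Next best is tarpaulins + water purification tabs + infant formula at 2298 (255 kg) — short by 12.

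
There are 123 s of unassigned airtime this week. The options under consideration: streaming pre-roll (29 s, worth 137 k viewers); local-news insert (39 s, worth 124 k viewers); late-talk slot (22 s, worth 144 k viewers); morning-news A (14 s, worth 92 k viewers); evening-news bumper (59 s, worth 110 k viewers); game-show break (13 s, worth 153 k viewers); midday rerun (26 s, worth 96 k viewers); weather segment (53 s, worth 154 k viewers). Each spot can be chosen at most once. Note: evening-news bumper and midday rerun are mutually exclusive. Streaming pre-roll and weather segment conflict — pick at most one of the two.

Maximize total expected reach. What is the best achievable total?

650

Filling by ratio: streaming pre-roll + late-talk slot + morning-news A + game-show break + midday rerun for 622, with 19 s left unused.
Dropping midday rerun frees 26 s; slotting in local-news insert (39 s) lifts the total to 650 at 117 s.
That's the maximum — no feasible swap from here does better than 650.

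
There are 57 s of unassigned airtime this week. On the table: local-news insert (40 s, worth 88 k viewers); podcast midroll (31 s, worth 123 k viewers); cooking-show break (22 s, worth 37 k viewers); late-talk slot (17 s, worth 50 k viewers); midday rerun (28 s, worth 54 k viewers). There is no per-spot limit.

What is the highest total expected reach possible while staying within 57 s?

Density check — podcast midroll 3.97, late-talk slot 2.94, local-news insert 2.20, midday rerun 1.93 are the best per s.
Podcast midroll + late-talk slot uses 48 of the 57 s and totals 173.
No other feasible combination exceeds 173.

173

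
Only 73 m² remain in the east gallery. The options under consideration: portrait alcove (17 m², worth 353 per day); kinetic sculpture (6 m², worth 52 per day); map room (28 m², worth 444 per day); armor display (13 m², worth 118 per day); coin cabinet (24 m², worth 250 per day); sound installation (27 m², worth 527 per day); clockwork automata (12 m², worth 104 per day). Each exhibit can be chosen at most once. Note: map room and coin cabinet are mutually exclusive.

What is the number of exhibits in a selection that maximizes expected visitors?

3

The maximum expected visitors within 73 m² is 1324.
portrait alcove + map room + sound installation hits 1324 at 72 m².
Every optimal selection uses 3 exhibits.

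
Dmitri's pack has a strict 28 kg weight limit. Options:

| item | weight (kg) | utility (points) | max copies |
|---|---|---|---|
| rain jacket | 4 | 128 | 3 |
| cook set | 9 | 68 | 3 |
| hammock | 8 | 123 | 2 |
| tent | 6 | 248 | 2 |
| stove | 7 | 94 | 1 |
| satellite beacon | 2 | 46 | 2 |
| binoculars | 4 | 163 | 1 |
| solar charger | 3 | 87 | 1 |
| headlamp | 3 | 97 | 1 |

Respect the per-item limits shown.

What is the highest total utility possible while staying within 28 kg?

1043

A density-first pass picks 2×rain jacket + 2×tent + binoculars + headlamp — 1012 at 27 kg.
Replace headlamp with rain jacket: the trade gains 31 net, giving 1043 at 28 kg.
No other feasible combination exceeds 1043.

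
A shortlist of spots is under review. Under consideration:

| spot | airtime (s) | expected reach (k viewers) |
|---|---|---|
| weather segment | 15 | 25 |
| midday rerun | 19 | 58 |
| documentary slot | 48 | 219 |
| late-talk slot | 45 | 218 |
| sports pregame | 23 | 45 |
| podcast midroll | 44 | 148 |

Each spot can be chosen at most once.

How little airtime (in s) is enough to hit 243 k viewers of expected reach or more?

60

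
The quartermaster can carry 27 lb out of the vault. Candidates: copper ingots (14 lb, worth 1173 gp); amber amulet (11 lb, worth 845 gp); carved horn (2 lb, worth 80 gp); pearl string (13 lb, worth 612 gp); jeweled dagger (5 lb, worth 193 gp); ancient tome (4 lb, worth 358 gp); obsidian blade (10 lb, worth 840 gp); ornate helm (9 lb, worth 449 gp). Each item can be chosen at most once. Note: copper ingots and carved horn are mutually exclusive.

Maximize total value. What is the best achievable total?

Amber amulet + carved horn + ancient tome + obsidian blade uses 27 of the 27 lb and totals 2123.
Nothing else feasible within 27 lb beats 2123.

2123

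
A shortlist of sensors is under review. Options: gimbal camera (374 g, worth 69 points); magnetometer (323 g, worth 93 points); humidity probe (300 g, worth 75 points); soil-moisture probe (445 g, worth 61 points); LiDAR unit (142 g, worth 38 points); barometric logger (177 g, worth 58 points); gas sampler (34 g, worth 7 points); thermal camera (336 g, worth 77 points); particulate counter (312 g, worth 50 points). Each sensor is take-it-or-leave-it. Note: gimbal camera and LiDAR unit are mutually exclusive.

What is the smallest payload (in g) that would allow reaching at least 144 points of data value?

Need the lightest bundle worth ≥ 144.
Taking magnetometer + barometric logger gives 151 (≥ 144) for 500 g.
Below 500 g the best achievable stays under 144.

500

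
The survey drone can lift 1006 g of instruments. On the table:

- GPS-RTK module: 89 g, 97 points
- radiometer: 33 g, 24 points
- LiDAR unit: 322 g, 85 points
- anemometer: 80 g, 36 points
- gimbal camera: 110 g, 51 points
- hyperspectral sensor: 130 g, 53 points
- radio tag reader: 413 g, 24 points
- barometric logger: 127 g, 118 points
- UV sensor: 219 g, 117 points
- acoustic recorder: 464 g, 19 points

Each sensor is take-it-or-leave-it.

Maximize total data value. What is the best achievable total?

530

By data value per g: GPS-RTK module 1.09, barometric logger 0.93, radiometer 0.73 lead.
Filling by ratio: GPS-RTK module + radiometer + anemometer + gimbal camera + hyperspectral sensor + barometric logger + UV sensor for 496, with 218 g left unused.
The 110 g tied up in gimbal camera is better spent on LiDAR unit — total rises to 530 (1000 g).
The closest alternative, GPS-RTK module + radiometer + LiDAR unit + anemometer + gimbal camera + barometric logger + UV sensor, reaches only 528.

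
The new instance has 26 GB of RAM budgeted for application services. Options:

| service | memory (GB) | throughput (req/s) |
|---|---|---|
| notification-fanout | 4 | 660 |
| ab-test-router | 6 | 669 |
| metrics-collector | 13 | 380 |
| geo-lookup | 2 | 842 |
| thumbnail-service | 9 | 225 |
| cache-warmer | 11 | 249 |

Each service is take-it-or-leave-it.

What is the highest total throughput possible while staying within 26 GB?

Notification-fanout + ab-test-router + metrics-collector + geo-lookup uses 25 of the 26 GB and totals 2551.

2551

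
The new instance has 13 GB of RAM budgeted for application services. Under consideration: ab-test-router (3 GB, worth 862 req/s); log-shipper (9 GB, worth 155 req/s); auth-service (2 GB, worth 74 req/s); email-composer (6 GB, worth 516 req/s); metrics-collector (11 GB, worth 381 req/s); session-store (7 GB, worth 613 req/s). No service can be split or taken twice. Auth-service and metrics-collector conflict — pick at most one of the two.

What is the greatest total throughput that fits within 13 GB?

Ranking by ratio (throughput/GB): ab-test-router 287.33, session-store 87.57, email-composer 86.00.
The ratio ordering already packs tightly: ab-test-router + auth-service + session-store, 12 GB, 1549.

1549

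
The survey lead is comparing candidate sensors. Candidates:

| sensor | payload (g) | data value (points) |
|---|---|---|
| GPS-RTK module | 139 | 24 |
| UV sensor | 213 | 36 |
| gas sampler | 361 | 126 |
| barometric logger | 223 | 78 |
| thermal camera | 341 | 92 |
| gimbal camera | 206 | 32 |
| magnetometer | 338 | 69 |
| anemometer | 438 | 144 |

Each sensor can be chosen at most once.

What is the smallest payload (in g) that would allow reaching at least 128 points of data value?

Look for the lowest-payload combination reaching 128.
anemometer: 144 data value at 438 g.
Below 438 g the best achievable stays under 128.

438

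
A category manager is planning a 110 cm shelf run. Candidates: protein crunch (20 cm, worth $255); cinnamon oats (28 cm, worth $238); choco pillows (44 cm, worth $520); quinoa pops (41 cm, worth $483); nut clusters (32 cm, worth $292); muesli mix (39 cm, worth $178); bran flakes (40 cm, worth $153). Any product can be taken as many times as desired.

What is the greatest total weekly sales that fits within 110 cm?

Ranking by ratio (weekly sales/cm): protein crunch 12.75, choco pillows 11.82, quinoa pops 11.78.
Filling by ratio: 5×protein crunch for 1275, with 10 cm left unused.
The 80 cm tied up in 4×protein crunch is better spent on 2×choco pillows — total rises to 1295 (108 cm).
The spare 2 cm is too small for any remaining product, and no exchange beats 1295.

1295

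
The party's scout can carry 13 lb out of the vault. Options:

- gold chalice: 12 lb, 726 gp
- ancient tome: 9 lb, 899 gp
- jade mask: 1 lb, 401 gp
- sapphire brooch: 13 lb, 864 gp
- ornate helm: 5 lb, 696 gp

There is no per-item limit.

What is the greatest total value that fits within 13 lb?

5213

Best packing: 13×jade mask — 13 lb, 5213 total.
Every other selection either busts 13 lb or fails to beat 5213.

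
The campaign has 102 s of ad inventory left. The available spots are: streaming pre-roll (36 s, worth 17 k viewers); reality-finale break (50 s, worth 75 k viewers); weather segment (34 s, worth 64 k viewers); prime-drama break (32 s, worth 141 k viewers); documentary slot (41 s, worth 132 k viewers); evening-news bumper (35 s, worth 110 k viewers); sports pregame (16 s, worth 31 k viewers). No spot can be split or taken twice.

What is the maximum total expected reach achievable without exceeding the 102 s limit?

315

Taking the top-ratio spots first gives prime-drama break + documentary slot + sports pregame for 304 (89 s).
Replace documentary slot and sports pregame with weather segment + evening-news bumper: the trade gains 11 net, giving 315 at 101 s.
That's the maximum — no swap from here does better than 315.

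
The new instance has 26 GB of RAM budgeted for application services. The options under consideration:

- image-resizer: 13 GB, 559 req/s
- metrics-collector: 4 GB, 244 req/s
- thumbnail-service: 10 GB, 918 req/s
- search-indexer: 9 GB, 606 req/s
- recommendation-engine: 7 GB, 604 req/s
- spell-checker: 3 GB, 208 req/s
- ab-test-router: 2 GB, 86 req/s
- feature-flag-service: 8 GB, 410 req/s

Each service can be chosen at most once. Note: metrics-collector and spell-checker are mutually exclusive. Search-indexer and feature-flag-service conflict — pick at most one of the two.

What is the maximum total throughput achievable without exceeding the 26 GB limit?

2128

Best packing: thumbnail-service + search-indexer + recommendation-engine — 26 GB, 2128 total.
Runner-up thumbnail-service + recommendation-engine + feature-flag-service tops out at 1932.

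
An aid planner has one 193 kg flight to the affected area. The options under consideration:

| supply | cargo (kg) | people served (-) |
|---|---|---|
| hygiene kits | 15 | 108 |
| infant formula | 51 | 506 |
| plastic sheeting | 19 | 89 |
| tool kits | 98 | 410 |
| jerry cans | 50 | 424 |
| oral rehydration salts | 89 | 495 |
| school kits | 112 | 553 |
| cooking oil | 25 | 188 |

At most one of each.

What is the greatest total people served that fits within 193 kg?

1425

Filling by ratio: hygiene kits + infant formula + plastic sheeting + jerry cans + cooking oil for 1315, with 33 kg left unused.
The 59 kg tied up in hygiene kits and plastic sheeting and cooking oil is better spent on oral rehydration salts — total rises to 1425 (190 kg).
The closest alternative, hygiene kits + infant formula + plastic sheeting + jerry cans + cooking oil, reaches only 1315.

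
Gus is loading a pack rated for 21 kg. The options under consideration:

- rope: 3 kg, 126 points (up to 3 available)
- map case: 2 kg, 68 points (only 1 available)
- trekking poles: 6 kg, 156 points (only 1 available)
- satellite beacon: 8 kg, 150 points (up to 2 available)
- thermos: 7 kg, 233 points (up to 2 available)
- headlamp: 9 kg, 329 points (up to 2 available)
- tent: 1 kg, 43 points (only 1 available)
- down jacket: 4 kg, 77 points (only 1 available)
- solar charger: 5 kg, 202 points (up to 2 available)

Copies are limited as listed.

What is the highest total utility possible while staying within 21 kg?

850

Greedy by ratio would take 3×rope + tent + 2×solar charger: 20 kg used, total 825.
Replace tent with map case: the trade gains 25 net, giving 850 at 21 kg.
Every other selection either busts 21 kg or exceeds an availability limit or fails to beat 850.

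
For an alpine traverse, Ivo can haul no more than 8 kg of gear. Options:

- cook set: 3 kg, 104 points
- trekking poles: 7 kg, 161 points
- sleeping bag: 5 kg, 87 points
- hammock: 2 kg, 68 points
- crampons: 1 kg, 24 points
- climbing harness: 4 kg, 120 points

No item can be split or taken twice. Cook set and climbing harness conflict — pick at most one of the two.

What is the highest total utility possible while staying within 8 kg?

Greedy by ratio would take cook set + hammock + crampons: 6 kg used, total 196.
The 3 kg tied up in cook set is better spent on climbing harness — total rises to 212 (7 kg).

212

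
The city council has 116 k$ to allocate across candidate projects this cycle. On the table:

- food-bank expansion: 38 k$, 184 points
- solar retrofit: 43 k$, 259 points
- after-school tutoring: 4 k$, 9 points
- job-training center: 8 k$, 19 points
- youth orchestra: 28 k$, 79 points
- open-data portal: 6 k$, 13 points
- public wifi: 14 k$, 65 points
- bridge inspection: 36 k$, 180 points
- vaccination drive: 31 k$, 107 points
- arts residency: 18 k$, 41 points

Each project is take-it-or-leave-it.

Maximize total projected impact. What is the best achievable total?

559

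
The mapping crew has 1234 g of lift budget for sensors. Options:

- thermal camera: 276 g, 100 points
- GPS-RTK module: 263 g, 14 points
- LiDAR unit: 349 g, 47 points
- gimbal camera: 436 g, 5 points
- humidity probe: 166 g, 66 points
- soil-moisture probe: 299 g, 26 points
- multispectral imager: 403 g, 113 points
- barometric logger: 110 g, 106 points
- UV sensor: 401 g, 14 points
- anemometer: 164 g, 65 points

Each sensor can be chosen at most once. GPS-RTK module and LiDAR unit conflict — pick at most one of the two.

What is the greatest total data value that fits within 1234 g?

Thermal camera + humidity probe + multispectral imager + barometric logger + anemometer uses 1119 of the 1234 g and totals 450.
The closest alternative, thermal camera + GPS-RTK module + humidity probe + multispectral imager + barometric logger, reaches only 399.

450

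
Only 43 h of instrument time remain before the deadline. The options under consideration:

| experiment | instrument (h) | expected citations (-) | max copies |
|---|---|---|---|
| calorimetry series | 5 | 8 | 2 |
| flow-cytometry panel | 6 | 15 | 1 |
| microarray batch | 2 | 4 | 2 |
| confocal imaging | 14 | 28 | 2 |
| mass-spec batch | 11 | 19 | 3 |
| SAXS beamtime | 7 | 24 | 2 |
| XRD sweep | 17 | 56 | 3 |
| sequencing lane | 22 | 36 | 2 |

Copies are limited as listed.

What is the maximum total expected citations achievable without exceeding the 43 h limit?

140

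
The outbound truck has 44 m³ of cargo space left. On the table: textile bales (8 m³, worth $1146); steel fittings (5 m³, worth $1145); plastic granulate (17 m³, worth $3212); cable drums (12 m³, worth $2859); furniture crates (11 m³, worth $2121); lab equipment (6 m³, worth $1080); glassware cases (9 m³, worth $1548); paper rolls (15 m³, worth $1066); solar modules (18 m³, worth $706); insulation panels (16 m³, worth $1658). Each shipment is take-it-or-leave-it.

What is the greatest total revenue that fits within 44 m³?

By revenue per m³: cable drums 238.25, steel fittings 229.00, furniture crates 192.82 lead.
Greedy by ratio would take steel fittings + cable drums + furniture crates + lab equipment + glassware cases: 43 m³ used, total 8753.
Replace furniture crates and lab equipment with plastic granulate: the trade gains 11 net, giving 8764 at 43 m³.

8764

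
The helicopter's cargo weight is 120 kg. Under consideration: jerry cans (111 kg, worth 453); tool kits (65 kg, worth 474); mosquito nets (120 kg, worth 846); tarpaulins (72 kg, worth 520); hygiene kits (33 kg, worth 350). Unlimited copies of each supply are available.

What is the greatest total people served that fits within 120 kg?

Taking 3×hygiene kits: 99 kg used, 1050 in people served.
The spare 21 kg is too small for any remaining supply, and no exchange beats 1050.

1050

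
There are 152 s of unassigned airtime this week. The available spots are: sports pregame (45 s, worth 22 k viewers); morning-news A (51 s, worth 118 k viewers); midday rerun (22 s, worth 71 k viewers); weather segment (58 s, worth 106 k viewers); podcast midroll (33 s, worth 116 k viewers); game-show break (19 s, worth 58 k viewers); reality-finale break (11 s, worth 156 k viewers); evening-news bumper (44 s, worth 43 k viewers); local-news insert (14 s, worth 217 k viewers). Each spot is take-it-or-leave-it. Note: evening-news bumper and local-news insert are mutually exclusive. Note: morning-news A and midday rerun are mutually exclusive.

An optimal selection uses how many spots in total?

Optimal total is 666.
For example midday rerun + weather segment + podcast midroll + reality-finale break + local-news insert achieves it, using 138 s.
Any selection reaching 666 contains exactly 5 spots.

5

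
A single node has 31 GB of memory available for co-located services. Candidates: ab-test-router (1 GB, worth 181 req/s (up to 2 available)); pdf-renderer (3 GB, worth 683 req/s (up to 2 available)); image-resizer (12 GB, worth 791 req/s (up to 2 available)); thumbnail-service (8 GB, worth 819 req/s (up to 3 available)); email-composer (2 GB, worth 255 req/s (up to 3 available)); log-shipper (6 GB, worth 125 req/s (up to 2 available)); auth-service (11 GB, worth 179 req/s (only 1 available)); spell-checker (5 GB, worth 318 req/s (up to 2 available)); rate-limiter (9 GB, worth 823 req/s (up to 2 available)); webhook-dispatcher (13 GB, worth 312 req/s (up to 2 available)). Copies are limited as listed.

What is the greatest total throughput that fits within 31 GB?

4135

Filling by ratio: 2×ab-test-router + 2×pdf-renderer + 2×thumbnail-service + 3×email-composer for 4131, with 1 GB left unused.
The 8 GB tied up in thumbnail-service is better spent on rate-limiter — total rises to 4135 (31 GB).
No other feasible combination exceeds 4135.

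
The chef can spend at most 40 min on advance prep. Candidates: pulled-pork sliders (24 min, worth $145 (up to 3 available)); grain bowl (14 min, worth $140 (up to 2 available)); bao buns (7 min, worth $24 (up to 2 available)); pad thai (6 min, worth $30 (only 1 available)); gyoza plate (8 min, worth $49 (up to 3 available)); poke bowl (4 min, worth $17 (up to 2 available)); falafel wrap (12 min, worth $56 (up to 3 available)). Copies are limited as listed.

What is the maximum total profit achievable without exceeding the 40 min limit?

Best packing: 2×grain bowl + gyoza plate + poke bowl — 40 min, 346 total.
Every other selection either busts 40 min or exceeds an availability limit or fails to beat 346.

346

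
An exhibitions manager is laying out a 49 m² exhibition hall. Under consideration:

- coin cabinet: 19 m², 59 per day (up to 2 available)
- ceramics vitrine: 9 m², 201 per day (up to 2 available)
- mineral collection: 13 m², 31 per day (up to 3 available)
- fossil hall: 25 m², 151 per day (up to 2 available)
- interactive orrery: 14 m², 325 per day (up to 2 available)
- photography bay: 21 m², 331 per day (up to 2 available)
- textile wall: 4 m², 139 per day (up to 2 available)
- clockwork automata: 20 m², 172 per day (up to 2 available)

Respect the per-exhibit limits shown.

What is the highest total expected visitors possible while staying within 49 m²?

Ceramics vitrine + 2×interactive orrery + 2×textile wall uses 45 of the 49 m² and totals 1129.
That's the maximum — no swap from here does better than 1129.

1129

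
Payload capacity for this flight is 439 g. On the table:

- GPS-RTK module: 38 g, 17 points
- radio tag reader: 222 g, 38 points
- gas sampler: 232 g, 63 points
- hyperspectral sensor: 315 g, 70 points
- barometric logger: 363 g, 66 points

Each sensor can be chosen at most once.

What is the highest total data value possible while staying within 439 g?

Density check — GPS-RTK module 0.45, gas sampler 0.27, hyperspectral sensor 0.22 are the best per g.
Taking the top-ratio sensors first gives GPS-RTK module + gas sampler for 80 (270 g).
The 232 g tied up in gas sampler is better spent on hyperspectral sensor — total rises to 87 (353 g).
Nothing else within 439 g beats 87.

87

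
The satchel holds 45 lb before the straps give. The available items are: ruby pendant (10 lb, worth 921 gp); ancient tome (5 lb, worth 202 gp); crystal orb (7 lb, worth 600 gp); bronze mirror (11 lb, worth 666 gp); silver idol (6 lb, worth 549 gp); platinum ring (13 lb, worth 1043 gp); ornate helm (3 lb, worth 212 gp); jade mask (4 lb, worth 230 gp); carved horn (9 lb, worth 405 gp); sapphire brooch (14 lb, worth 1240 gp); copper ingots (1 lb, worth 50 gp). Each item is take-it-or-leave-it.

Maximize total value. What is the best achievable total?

Ranking by ratio (value/lb): ruby pendant 92.10, silver idol 91.50, sapphire brooch 88.57.
Greedy by ratio would take ruby pendant + crystal orb + silver idol + ornate helm + jade mask + sapphire brooch + copper ingots: 45 lb used, total 3802.
Replace silver idol and ornate helm and jade mask with platinum ring: the trade gains 52 net, giving 3854 at 45 lb.

3854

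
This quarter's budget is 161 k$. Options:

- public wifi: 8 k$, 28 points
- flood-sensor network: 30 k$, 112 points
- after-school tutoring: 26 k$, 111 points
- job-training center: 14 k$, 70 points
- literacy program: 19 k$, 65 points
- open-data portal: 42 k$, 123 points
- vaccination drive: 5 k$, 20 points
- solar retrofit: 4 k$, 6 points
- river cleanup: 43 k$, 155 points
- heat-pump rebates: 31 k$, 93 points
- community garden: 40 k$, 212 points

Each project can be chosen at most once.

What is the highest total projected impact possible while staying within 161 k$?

By projected impact per k$: community garden 5.30, job-training center 5.00, after-school tutoring 4.27, vaccination drive 4.00 lead.
The ratio heuristic lands on flood-sensor network + after-school tutoring + job-training center + vaccination drive + river cleanup + community garden (680) but leaves 3 k$ idle.
Replace vaccination drive with public wifi: the trade gains 8 net, giving 688 at 161 k$.
The closest alternative, flood-sensor network + after-school tutoring + job-training center + vaccination drive + river cleanup + community garden, reaches only 680.

688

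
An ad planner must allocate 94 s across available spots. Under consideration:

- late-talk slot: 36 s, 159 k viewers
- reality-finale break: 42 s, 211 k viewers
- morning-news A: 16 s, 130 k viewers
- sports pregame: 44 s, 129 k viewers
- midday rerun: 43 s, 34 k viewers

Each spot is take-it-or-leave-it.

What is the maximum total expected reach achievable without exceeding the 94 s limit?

500

Late-talk slot + reality-finale break + morning-news A uses 94 of the 94 s and totals 500.
Runner-up late-talk slot + reality-finale break tops out at 370.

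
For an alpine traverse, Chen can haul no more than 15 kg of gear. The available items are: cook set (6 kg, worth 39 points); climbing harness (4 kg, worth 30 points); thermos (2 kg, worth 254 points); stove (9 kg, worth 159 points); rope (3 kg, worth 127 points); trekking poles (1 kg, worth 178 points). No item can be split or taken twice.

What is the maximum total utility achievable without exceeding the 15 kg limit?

The ratio ordering already packs tightly: thermos + stove + rope + trekking poles, 15 kg, 718.
That's the maximum — no swap from here does better than 718.

718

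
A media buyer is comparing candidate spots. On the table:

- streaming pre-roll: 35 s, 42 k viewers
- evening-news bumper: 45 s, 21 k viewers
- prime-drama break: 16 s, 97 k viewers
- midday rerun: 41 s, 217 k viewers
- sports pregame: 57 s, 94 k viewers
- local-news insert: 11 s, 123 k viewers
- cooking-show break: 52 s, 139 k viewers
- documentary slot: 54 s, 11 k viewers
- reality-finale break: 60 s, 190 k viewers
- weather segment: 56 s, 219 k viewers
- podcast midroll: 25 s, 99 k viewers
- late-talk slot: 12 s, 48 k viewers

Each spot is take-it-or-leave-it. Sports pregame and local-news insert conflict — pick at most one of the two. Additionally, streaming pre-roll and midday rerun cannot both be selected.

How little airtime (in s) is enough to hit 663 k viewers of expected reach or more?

Need the lightest bundle worth ≥ 663.
prime-drama break + midday rerun + local-news insert + weather segment + late-talk slot reaches 704 using 136 s.
Below 136 s the best achievable stays under 663.

136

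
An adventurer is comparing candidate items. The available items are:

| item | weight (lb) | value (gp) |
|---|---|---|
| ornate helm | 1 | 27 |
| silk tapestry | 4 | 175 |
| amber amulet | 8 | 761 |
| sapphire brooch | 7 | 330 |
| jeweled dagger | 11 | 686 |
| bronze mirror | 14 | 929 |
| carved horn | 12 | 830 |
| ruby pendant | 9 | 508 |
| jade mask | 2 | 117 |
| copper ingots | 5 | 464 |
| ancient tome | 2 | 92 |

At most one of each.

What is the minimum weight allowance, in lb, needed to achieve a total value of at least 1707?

22

Minimise lb subject to total value ≥ 1707.
amber amulet + carved horn + jade mask reaches 1708 using 22 lb.
Below 22 lb the best achievable stays under 1707.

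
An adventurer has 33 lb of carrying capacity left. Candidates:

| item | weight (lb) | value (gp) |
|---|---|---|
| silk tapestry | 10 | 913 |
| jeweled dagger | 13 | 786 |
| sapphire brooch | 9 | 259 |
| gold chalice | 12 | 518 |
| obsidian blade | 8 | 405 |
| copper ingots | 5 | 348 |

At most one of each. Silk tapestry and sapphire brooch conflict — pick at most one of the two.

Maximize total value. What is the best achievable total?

Greedy by ratio would take silk tapestry + jeweled dagger + copper ingots: 28 lb used, total 2047.
The 5 lb tied up in copper ingots is better spent on obsidian blade — total rises to 2104 (31 lb).
The closest alternative, silk tapestry + jeweled dagger + copper ingots, reaches only 2047.

2104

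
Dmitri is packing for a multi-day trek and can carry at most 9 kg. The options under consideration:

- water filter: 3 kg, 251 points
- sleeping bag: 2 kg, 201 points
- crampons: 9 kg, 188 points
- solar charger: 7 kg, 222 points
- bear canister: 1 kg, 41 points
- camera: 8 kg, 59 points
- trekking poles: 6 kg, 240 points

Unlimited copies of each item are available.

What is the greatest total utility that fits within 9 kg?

854

By utility per kg: sleeping bag 100.50, water filter 83.67, bear canister 41.00 lead.
Greedy by ratio would take 4×sleeping bag + bear canister: 9 kg used, total 845.
Dropping sleeping bag and bear canister frees 3 kg; slotting in water filter (3 kg) lifts the total to 854 at 9 kg.
That's the maximum — no swap from here does better than 854.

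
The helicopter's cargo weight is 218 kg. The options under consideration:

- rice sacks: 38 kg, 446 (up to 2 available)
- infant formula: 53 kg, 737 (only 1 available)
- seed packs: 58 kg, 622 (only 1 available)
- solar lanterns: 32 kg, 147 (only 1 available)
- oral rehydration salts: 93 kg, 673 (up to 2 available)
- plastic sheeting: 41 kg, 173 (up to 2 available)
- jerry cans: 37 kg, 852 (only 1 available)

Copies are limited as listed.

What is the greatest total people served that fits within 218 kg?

2804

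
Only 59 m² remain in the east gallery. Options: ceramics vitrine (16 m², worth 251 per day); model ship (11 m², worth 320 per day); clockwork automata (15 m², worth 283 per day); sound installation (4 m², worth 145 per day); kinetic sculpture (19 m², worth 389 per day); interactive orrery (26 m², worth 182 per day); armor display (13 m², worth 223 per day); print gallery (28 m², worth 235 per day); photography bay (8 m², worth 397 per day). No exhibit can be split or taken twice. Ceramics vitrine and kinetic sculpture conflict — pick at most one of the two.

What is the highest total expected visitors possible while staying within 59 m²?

Taking model ship + clockwork automata + sound installation + kinetic sculpture + photography bay: 57 m² used, 1534 in expected visitors.
The closest alternative, model ship + sound installation + kinetic sculpture + armor display + photography bay, reaches only 1474.

1534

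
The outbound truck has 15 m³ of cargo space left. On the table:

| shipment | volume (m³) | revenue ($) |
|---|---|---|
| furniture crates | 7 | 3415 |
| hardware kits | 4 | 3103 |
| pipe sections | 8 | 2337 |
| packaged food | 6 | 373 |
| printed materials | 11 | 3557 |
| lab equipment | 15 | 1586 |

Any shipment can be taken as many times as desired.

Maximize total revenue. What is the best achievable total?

A density-first pass picks 3×hardware kits — 9309 at 12 m³.
The 4 m³ tied up in hardware kits is better spent on furniture crates — total rises to 9621 (15 m³).
No other feasible combination exceeds 9621.

9621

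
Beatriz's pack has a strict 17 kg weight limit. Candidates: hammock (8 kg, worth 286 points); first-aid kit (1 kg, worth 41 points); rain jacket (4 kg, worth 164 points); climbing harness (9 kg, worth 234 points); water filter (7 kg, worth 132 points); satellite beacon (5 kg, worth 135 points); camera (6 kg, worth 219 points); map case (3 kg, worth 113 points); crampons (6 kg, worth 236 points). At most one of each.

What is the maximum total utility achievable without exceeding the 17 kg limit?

By utility per kg: first-aid kit 41.00, rain jacket 41.00, crampons 39.33 lead.
The ratio heuristic lands on first-aid kit + rain jacket + map case + crampons (554) but leaves 3 kg idle.
Dropping map case frees 3 kg; slotting in camera (6 kg) lifts the total to 660 at 17 kg.

660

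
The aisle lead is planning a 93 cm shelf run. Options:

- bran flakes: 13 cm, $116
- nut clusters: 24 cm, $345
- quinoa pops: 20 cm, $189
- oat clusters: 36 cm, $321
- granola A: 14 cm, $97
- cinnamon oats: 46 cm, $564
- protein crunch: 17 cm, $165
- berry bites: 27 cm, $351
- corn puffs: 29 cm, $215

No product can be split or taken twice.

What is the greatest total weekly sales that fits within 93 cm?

Density check — nut clusters 14.38, berry bites 13.00, cinnamon oats 12.26, protein crunch 9.71 are the best per cm.
Taking the top-ratio products first gives nut clusters + quinoa pops + protein crunch + berry bites for 1050 (88 cm).
The 41 cm tied up in nut clusters and protein crunch is better spent on cinnamon oats — total rises to 1104 (93 cm).
Next best is nut clusters + quinoa pops + cinnamon oats at 1098 (90 cm) — short by 6.

1104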